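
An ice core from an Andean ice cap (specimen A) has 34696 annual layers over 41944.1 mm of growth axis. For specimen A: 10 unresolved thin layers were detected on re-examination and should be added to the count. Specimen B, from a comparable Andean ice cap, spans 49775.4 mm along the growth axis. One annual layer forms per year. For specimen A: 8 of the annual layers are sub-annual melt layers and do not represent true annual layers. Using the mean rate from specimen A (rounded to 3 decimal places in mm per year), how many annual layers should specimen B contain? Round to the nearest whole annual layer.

Specimen A: true annual layer count = 34696 − 8 + 10 = 34698.
A: Mean rate = 41944.1 mm / 34698 years ≈ 1.209 mm per year.
B spans 49775.4 / 1.209 = 41170.72 years ≈ 41171 annual layers.

41171 annual layers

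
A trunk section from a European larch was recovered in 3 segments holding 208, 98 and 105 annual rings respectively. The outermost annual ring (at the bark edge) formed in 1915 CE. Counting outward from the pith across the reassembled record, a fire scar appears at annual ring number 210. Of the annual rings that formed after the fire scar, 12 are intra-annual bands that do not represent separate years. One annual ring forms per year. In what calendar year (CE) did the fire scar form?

1726 CE

Total annual rings = 208 + 98 + 105 = 411.
411 − 210 = 201 annual rings lie beyond the fire scar toward the bark edge.
201 − 12 false = 189 true annual rings after the fire scar.
1915 − 189 = 1726 CE.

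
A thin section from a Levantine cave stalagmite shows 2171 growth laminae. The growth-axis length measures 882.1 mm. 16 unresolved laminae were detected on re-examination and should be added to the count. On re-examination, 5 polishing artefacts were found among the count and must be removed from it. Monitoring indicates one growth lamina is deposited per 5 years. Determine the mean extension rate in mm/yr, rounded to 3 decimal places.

0.081 mm/yr

True growth lamina count = 2171 − 5 + 16 = 2182.
2182 growth laminae at 5 years each span 2182 × 5 = 10910 years.
882.1 mm over 10910 years gives 882.1 / 10910 ≈ 0.081 mm/yr.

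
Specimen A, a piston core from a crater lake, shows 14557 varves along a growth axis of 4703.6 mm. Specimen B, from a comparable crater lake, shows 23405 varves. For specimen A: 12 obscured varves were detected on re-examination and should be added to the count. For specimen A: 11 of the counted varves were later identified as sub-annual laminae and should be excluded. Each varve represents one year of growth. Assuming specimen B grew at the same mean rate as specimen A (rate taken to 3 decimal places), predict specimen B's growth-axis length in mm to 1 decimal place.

Specimen A: adjusted count: 14557 − 11 + 12 = 14558 varves.
A: 4703.6 mm over 14558 years gives 4703.6 / 14558 ≈ 0.323 mm per year.
Length of B = 0.323 × 23405 = 7559.8 mm.

7559.8 mm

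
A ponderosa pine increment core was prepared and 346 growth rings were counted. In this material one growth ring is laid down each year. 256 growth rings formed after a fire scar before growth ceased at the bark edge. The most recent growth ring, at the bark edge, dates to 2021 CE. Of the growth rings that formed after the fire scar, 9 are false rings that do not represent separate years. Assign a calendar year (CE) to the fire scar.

1774 CE

256 growth rings formed after the fire scar.
Excluding 9 false growth rings: 256 − 9 = 247.
The growth ring at the bark edge is 2021 CE, so the fire scar dates to 2021 − 247 = 1774 CE.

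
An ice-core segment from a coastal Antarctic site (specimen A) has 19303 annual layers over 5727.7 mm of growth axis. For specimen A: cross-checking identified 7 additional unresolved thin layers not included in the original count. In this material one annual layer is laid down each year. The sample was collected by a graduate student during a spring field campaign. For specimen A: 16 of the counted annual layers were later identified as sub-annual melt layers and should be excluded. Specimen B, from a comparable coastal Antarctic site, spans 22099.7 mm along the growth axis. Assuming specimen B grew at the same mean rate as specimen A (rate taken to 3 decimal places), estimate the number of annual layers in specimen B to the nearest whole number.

Specimen A: correcting the raw count gives 19303 − 16 + 7 = 19294 true annual layers.
A: Extension rate ≈ 5727.7 / 19294 = 0.297 mm/year.
For B, 22099.7 / 0.297 = 74409.76 years ≈ 74410 annual layers.

74410 annual layers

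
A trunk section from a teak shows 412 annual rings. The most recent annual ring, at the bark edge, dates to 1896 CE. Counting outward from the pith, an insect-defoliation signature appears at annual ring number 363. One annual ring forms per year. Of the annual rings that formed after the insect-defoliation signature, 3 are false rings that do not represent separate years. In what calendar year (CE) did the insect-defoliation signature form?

1850 CE

412 − 363 = 49 annual rings lie beyond the insect-defoliation signature toward the bark edge.
Excluding 3 false annual rings: 49 − 3 = 46.
Counting back 46 years from 1896 CE places the insect-defoliation signature in 1896 − 46 = 1850 CE.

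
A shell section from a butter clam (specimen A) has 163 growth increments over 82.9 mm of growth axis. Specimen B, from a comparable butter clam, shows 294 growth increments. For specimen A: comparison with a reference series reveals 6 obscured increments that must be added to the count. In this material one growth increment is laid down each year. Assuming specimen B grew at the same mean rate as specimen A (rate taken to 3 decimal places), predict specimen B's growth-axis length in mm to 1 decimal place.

144.4 mm

Specimen A: adjusted count: 163 + 6 = 169 growth increments.
A: 82.9 mm over 169 years gives 82.9 / 169 ≈ 0.491 mm per year.
B's length ≈ 0.491 × 294 = 144.4 mm.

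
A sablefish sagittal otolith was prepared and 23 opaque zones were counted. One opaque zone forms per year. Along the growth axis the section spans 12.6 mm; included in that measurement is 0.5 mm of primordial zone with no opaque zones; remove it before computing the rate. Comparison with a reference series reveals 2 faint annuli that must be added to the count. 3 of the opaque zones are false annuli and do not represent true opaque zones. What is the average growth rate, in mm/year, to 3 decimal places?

0.550 mm/year

True opaque zone count = 23 − 3 + 2 = 22.
The growth record spans 12.6 − 0.5 = 12.1 mm.
Mean rate = 12.1 mm / 22 years ≈ 0.550 mm/year.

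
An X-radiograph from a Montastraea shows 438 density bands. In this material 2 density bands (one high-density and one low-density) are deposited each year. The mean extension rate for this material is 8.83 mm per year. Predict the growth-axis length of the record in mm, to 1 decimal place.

1933.8 mm

Dividing by 2 density bands per year: 438 / 2 = 219 years.
219 years at 8.83 mm/year gives 8.83 × 219 = 1933.8 mm.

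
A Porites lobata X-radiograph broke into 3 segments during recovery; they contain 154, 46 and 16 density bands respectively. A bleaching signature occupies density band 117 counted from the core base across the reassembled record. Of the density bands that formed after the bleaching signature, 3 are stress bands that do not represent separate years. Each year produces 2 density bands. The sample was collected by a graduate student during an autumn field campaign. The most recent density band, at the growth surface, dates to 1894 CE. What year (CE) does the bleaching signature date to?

Total density bands = 154 + 46 + 16 = 216.
Between density band 117 and the growth surface there are 216 − 117 = 99 density bands.
Removing the 3 false density bands leaves 99 − 3 = 96 true density bands beyond the bleaching signature.
96 density bands at 2 per year is 96 / 2 = 48 years.
Counting back 48 years from 1894 CE places the bleaching signature in 1894 − 48 = 1846 CE.

1846 CE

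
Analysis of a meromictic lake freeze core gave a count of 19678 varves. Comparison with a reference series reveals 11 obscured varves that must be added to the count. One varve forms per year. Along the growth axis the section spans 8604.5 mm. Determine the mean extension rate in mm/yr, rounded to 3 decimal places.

Adjusted count: 19678 + 11 = 19689 varves.
8604.5 mm over 19689 years gives 8604.5 / 19689 ≈ 0.437 mm/yr.

0.437 mm/yr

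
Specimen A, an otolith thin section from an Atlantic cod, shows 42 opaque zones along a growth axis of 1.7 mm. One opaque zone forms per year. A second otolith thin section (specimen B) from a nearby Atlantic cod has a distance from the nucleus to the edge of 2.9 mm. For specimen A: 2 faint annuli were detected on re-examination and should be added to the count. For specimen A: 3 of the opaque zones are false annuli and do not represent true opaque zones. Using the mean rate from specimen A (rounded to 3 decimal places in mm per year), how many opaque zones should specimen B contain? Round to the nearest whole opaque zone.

71 opaque zones

Specimen A: after corrections the count is 42 − 3 + 2 = 41 opaque zones.
A: Extension rate ≈ 1.7 / 41 = 0.041 mm/year.
Specimen B: 2.9 mm / 0.041 mm per year = 70.73 years ≈ 71 opaque zones.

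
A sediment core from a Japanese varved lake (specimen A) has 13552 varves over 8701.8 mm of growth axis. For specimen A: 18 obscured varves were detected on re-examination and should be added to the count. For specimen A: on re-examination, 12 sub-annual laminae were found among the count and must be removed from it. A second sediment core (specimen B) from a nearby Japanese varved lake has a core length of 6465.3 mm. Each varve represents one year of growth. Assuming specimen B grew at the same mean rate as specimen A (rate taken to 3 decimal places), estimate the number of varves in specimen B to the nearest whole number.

Specimen A: after corrections the count is 13552 − 12 + 18 = 13558 varves.
A: 8701.8 mm over 13558 years gives 8701.8 / 13558 ≈ 0.642 mm/year.
B spans 6465.3 / 0.642 = 10070.56 years ≈ 10071 varves.

10071 varves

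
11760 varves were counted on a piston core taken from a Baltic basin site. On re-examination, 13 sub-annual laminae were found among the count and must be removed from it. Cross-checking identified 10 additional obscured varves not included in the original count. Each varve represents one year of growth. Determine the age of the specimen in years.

11757 years

Adjusted count: 11760 − 13 + 10 = 11757 varves.
One varve per year makes the duration 11757 years.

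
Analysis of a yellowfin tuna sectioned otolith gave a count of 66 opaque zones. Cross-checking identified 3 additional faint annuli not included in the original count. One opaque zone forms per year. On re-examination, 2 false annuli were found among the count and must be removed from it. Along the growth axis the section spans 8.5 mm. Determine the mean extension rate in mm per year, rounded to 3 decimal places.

0.127 mm per year

Adjusted count: 66 − 2 + 3 = 67 opaque zones.
Extension rate ≈ 8.5 / 67 = 0.127 mm per year.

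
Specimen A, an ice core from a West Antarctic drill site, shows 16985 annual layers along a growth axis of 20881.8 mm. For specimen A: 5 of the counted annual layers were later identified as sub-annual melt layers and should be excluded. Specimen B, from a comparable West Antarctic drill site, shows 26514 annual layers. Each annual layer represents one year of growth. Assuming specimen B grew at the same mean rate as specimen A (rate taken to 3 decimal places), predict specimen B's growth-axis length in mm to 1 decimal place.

32612.2 mm

Specimen A: after corrections the count is 16985 − 5 = 16980 annual layers.
A: 20881.8 mm over 16980 years gives 20881.8 / 16980 ≈ 1.230 mm per year.
For B, 1.230 mm/year × 26514 years = 32612.2 mm.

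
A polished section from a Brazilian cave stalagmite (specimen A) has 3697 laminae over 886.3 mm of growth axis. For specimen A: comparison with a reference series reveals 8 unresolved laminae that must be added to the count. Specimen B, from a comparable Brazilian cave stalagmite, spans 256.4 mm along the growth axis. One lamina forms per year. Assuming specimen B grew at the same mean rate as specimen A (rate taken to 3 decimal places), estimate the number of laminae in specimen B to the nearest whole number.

Specimen A: after corrections the count is 3697 + 8 = 3705 laminae.
A: Extension rate ≈ 886.3 / 3705 = 0.239 mm per year.
B spans 256.4 / 0.239 = 1072.80 years ≈ 1073 laminae.

1073 laminae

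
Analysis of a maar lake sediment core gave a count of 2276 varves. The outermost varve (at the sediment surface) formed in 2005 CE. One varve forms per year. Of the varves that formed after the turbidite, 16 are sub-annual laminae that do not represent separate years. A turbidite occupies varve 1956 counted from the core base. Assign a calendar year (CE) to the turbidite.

1701 CE

2276 − 1956 = 320 varves lie beyond the turbidite toward the sediment surface.
Excluding 16 false varves: 320 − 16 = 304.
The varve at the sediment surface is 2005 CE, so the turbidite dates to 2005 − 304 = 1701 CE.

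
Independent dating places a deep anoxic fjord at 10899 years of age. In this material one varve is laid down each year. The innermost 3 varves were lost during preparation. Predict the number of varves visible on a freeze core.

10896 varves

One varve per year gives 10899 varves over 10899 years.
10899 − 3 missed = 10896 varves expected in the prepared section.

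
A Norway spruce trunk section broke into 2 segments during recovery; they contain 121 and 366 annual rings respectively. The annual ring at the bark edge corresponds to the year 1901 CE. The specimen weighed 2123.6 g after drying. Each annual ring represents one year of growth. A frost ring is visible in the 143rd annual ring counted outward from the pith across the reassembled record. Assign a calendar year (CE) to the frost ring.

Total annual rings = 121 + 366 = 487.
487 − 143 = 344 annual rings lie beyond the frost ring toward the bark edge.
1901 − 344 = 1557 CE.

1557 CE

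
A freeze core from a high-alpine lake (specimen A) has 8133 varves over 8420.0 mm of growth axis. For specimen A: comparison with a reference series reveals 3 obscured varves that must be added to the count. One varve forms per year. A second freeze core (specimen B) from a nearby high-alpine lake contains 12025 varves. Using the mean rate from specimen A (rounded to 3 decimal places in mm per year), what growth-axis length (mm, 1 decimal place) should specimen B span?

Specimen A: after corrections the count is 8133 + 3 = 8136 varves.
A: Extension rate ≈ 8420.0 / 8136 = 1.035 mm per year.
Length of B = 1.035 × 12025 = 12445.9 mm.

12445.9 mm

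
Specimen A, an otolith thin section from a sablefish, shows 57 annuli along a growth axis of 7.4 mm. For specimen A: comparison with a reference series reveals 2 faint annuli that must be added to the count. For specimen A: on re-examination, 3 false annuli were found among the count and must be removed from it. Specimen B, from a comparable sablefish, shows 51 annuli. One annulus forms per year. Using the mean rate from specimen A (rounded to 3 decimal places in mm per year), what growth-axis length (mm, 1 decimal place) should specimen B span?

6.7 mm

Specimen A: after corrections the count is 57 − 3 + 2 = 56 annuli.
A: 7.4 mm over 56 years gives 7.4 / 56 ≈ 0.132 mm/yr.
B's length ≈ 0.132 × 51 = 6.7 mm.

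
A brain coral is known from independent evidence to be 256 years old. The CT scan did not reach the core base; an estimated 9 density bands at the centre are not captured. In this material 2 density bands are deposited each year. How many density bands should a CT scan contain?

Expected density bands: 256 × 2 = 512.
Subtracting the 9 density bands not captured gives 512 − 9 = 503 density bands in the record.

503 density bands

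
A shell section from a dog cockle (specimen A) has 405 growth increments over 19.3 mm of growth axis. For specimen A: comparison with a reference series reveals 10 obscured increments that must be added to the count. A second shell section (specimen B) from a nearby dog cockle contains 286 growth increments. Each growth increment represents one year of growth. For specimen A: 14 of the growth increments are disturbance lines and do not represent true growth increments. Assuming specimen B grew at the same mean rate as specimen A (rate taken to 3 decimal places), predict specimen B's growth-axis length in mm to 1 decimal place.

13.7 mm

Specimen A: after corrections the count is 405 − 14 + 10 = 401 growth increments.
A: 19.3 mm over 401 years gives 19.3 / 401 ≈ 0.048 mm per year.
B's length ≈ 0.048 × 286 = 13.7 mm.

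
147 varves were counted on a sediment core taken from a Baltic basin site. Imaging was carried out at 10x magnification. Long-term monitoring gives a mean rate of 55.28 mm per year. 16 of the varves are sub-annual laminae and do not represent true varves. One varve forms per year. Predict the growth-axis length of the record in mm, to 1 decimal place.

7241.7 mm

True varve count = 147 − 16 = 131.
131 years at 55.28 mm/year gives 55.28 × 131 = 7241.7 mm.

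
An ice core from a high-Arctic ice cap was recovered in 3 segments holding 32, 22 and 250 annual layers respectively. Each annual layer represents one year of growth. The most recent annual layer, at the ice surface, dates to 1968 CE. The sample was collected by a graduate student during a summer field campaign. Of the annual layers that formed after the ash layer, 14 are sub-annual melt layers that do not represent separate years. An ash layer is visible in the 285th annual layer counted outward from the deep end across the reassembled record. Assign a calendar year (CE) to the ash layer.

1963 CE

Total annual layers = 32 + 22 + 250 = 304.
The ash layer sits at annual layer 285 from the deep end, so 304 − 285 = 19 annual layers formed after it.
Excluding 14 false annual layers: 19 − 14 = 5.
Counting back 5 years from 1968 CE places the ash layer in 1968 − 5 = 1963 CE.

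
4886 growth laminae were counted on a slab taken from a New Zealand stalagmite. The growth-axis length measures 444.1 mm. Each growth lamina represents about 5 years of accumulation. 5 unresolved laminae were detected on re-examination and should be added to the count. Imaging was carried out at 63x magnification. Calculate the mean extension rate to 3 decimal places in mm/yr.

After corrections the count is 4886 + 5 = 4891 growth laminae.
Multiplying by 5 years per growth lamina: 4891 × 5 = 24455 years.
Mean rate = 444.1 mm / 24455 years ≈ 0.018 mm/yr.

0.018 mm/yr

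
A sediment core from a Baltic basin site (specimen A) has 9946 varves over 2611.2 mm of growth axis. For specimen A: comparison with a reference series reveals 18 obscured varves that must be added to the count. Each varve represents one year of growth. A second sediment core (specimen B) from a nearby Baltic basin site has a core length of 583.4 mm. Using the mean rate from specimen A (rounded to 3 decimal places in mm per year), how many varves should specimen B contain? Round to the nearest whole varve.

2227 varves

Specimen A: after corrections the count is 9946 + 18 = 9964 varves.
A: 2611.2 mm over 9964 years gives 2611.2 / 9964 ≈ 0.262 mm/year.
Specimen B: 583.4 mm / 0.262 mm per year = 2226.72 years ≈ 2227 varves.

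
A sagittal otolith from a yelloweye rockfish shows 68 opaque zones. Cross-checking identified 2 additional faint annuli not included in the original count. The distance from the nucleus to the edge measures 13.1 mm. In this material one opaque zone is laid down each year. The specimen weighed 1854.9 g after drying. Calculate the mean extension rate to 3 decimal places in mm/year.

After corrections the count is 68 + 2 = 70 opaque zones.
Mean rate = 13.1 mm / 70 years ≈ 0.187 mm/year.

0.187 mm/year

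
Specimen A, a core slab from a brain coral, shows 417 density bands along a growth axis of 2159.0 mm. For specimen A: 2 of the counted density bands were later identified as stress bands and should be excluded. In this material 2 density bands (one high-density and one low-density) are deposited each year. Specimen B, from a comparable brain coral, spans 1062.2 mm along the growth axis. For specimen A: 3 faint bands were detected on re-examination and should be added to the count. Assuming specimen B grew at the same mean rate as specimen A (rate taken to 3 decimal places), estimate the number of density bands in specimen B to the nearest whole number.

206 density bands

Specimen A: adjusted count: 417 − 2 + 3 = 418 density bands.
Specimen A: 418 density bands at 2 per year is 418 / 2 = 209 years.
A: Extension rate ≈ 2159.0 / 209 = 10.330 mm/yr.
For B, 1062.2 / 10.330 = 102.83 years; at 2 density bands per year that is 102.83 × 2 ≈ 206 density bands.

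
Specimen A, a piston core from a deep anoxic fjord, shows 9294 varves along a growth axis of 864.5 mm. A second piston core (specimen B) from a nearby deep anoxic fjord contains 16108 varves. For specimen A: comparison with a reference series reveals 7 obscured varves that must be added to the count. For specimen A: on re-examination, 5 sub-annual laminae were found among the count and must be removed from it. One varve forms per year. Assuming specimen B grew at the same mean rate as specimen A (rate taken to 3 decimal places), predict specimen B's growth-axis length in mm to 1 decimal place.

Specimen A: correcting the raw count gives 9294 − 5 + 7 = 9296 true varves.
A: 864.5 mm over 9296 years gives 864.5 / 9296 ≈ 0.093 mm per year.
B's length ≈ 0.093 × 16108 = 1498.0 mm.

1498.0 mm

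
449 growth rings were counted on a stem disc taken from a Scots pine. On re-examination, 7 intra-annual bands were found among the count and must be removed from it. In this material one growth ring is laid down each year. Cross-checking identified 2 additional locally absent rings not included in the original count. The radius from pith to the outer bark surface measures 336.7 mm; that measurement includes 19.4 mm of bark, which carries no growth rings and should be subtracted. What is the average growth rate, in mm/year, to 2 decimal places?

After corrections the count is 449 − 7 + 2 = 444 growth rings.
Net length = 336.7 − 19.4 = 317.3 mm.
Mean rate = 317.3 mm / 444 years ≈ 0.71 mm/year.

0.71 mm/year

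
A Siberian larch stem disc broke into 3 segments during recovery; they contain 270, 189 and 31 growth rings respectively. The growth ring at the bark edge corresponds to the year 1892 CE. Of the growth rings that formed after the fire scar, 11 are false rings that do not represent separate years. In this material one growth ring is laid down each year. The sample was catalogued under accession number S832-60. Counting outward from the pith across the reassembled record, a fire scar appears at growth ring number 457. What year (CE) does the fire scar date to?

Total growth rings = 270 + 189 + 31 = 490.
Between growth ring 457 and the bark edge there are 490 − 457 = 33 growth rings.
Excluding 11 false growth rings: 33 − 11 = 22.
Counting back 22 years from 1892 CE places the fire scar in 1892 − 22 = 1870 CE.

1870 CE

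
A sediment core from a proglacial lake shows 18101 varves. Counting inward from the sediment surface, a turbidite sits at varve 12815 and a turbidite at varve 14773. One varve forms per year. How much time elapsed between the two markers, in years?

Separation: 14773 − 12815 = 1958 varves.
That is 1958 years at one varve per year.

1958 years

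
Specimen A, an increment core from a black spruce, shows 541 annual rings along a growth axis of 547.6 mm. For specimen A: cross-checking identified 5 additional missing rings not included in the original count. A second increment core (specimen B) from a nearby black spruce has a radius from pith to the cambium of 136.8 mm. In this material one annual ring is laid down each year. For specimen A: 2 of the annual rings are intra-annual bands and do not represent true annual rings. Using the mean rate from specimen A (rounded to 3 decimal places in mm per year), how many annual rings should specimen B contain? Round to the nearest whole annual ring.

136 annual rings

Specimen A: correcting the raw count gives 541 − 2 + 5 = 544 true annual rings.
A: 547.6 mm over 544 years gives 547.6 / 544 ≈ 1.007 mm/yr.
Specimen B: 136.8 mm / 1.007 mm per year = 135.85 years ≈ 136 annual rings.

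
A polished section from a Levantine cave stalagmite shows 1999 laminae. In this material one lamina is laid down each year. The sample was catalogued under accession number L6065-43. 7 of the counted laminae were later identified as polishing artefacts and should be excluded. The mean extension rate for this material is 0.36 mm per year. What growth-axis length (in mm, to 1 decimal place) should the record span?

Correcting the raw count gives 1999 − 7 = 1992 true laminae.
1992 years at 0.36 mm/year gives 0.36 × 1992 = 717.1 mm.

717.1 mm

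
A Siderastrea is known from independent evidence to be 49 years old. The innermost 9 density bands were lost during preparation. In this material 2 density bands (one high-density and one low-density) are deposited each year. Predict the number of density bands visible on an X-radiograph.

49 years at 2 density bands per year gives 49 × 2 = 98 density bands.
Subtracting the 9 density bands not captured gives 98 − 9 = 89 density bands in the record.

89 density bands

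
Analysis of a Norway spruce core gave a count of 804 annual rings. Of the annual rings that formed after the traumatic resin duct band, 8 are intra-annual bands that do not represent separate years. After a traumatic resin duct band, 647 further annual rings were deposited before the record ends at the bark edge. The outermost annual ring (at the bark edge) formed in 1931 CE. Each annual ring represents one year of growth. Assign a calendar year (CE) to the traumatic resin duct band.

647 annual rings post-date the traumatic resin duct band.
Removing the 8 false annual rings leaves 647 − 8 = 639 true annual rings beyond the traumatic resin duct band.
Counting back 639 years from 1931 CE places the traumatic resin duct band in 1931 − 639 = 1292 CE.

1292 CE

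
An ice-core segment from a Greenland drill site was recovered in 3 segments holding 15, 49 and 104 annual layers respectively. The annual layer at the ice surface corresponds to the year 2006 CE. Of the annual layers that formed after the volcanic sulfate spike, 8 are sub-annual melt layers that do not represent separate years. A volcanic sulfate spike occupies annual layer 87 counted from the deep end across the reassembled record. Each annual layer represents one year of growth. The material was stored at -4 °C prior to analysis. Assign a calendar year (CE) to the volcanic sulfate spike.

Total annual layers = 15 + 49 + 104 = 168.
Between annual layer 87 and the ice surface there are 168 − 87 = 81 annual layers.
81 − 8 false = 73 true annual layers after the volcanic sulfate spike.
Counting back 73 years from 2006 CE places the volcanic sulfate spike in 2006 − 73 = 1933 CE.

1933 CE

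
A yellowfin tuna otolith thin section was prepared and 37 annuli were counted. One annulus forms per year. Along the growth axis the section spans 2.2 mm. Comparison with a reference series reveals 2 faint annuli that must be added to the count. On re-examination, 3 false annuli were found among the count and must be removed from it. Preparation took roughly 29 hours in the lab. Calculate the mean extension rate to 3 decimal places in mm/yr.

Correcting the raw count gives 37 − 3 + 2 = 36 true annuli.
Mean rate = 2.2 mm / 36 years ≈ 0.061 mm/yr.

0.061 mm/yr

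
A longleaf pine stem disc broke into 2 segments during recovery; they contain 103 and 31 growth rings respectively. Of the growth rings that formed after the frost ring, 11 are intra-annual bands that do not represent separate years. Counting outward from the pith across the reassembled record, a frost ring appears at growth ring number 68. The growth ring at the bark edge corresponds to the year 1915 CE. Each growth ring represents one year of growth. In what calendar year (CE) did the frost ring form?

Total growth rings = 103 + 31 = 134.
134 − 68 = 66 growth rings lie beyond the frost ring toward the bark edge.
Removing the 11 false growth rings leaves 66 − 11 = 55 true growth rings beyond the frost ring.
The growth ring at the bark edge is 1915 CE, so the frost ring dates to 1915 − 55 = 1860 CE.

1860 CE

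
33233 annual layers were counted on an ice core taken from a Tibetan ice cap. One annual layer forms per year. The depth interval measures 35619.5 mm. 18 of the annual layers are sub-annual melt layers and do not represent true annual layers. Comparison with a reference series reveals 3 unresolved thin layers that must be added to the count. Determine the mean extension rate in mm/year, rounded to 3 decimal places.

Correcting the raw count gives 33233 − 18 + 3 = 33218 true annual layers.
Extension rate ≈ 35619.5 / 33218 = 1.072 mm/year.

1.072 mm/year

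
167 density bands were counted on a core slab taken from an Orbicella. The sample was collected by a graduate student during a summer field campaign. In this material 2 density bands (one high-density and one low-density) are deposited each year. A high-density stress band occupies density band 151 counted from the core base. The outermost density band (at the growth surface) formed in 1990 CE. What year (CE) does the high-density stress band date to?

1982 CE

167 − 151 = 16 density bands lie beyond the high-density stress band toward the growth surface.
Dividing by 2 density bands per year: 16 / 2 = 8 years.
The density band at the growth surface is 1990 CE, so the high-density stress band dates to 1990 − 8 = 1982 CE.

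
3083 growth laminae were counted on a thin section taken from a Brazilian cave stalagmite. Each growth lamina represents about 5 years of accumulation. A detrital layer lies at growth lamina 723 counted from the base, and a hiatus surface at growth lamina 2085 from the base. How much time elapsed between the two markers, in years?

6810 yr

Separation: 2085 − 723 = 1362 growth laminae.
1362 growth laminae at 5 years each span 1362 × 5 = 6810 years.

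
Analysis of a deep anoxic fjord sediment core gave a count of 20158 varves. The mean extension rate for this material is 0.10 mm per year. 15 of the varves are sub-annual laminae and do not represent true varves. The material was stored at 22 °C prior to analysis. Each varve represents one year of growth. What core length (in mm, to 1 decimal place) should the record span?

2014.3 mm

True varve count = 20158 − 15 = 20143.
Length ≈ 0.10 × 20143 = 2014.3 mm.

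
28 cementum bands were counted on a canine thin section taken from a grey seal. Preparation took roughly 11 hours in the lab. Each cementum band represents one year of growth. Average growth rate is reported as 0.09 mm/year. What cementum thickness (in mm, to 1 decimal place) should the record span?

The record spans 28 years at 0.09 mm per year.
Predicted length = 0.09 mm/year × 28 years = 2.5 mm.

2.5 mm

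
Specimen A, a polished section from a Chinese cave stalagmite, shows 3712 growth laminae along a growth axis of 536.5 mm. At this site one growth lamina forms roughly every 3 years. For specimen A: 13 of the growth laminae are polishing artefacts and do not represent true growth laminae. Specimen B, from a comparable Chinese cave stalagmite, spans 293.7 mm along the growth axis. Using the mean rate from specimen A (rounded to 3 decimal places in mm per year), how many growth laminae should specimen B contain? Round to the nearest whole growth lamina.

Specimen A: adjusted count: 3712 − 13 = 3699 growth laminae.
Specimen A: at 3 years per growth lamina, 3699 × 3 = 11097 years.
A: Mean rate = 536.5 mm / 11097 years ≈ 0.048 mm/yr.
B spans 293.7 / 0.048 = 6118.75 years; at 3 years per growth lamina that is 6118.75 / 3 ≈ 2040 growth laminae.

2040 growth laminae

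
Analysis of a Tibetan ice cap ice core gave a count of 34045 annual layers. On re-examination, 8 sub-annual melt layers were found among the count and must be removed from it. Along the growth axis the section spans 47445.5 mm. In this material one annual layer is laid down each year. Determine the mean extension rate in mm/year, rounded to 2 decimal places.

1.39 mm/year

Adjusted count: 34045 − 8 = 34037 annual layers.
Mean rate = 47445.5 mm / 34037 years ≈ 1.39 mm/year.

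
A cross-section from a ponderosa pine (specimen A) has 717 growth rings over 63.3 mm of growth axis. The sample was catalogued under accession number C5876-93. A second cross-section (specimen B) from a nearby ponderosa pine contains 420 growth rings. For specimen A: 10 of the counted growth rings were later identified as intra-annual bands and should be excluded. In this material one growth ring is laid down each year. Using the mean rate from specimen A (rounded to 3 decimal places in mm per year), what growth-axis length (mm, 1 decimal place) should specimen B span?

Specimen A: after corrections the count is 717 − 10 = 707 growth rings.
A: Mean rate = 63.3 mm / 707 years ≈ 0.090 mm/year.
For B, 0.090 mm/year × 420 years = 37.8 mm.

37.8 mm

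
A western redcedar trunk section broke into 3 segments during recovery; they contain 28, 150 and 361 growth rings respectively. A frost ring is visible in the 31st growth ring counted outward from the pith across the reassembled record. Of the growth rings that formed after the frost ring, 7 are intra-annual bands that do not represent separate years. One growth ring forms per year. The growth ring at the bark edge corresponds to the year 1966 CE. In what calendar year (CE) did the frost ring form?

1465 CE

Total growth rings = 28 + 150 + 361 = 539.
539 − 31 = 508 growth rings lie beyond the frost ring toward the bark edge.
Removing the 7 false growth rings leaves 508 − 7 = 501 true growth rings beyond the frost ring.
1966 − 501 = 1465 CE.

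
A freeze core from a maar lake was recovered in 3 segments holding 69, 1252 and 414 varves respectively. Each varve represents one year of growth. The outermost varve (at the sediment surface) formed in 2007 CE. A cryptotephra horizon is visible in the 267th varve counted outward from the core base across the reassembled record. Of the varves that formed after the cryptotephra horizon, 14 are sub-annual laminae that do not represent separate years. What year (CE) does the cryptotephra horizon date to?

553 CE

Total varves = 69 + 1252 + 414 = 1735.
The cryptotephra horizon sits at varve 267 from the core base, so 1735 − 267 = 1468 varves formed after it.
Excluding 14 false varves: 1468 − 14 = 1454.
Counting back 1454 years from 2007 CE places the cryptotephra horizon in 2007 − 1454 = 553 CE.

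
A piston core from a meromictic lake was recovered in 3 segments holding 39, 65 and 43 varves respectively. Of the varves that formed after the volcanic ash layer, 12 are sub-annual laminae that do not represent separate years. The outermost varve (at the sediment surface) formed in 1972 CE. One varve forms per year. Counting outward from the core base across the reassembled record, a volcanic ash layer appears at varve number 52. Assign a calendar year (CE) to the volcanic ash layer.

Total varves = 39 + 65 + 43 = 147.
147 − 52 = 95 varves lie beyond the volcanic ash layer toward the sediment surface.
95 − 12 false = 83 true varves after the volcanic ash layer.
The varve at the sediment surface is 1972 CE, so the volcanic ash layer dates to 1972 − 83 = 1889 CE.

1889 CE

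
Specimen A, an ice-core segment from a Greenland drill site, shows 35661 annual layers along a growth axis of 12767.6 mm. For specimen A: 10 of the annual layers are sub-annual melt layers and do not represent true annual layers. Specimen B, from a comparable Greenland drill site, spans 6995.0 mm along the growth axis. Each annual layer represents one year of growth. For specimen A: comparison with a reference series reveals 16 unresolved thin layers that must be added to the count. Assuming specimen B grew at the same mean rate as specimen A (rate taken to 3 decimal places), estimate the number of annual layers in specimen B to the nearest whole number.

19539 annual layers

Specimen A: after corrections the count is 35661 − 10 + 16 = 35667 annual layers.
A: 12767.6 mm over 35667 years gives 12767.6 / 35667 ≈ 0.358 mm/yr.
For B, 6995.0 / 0.358 = 19539.11 years ≈ 19539 annual layers.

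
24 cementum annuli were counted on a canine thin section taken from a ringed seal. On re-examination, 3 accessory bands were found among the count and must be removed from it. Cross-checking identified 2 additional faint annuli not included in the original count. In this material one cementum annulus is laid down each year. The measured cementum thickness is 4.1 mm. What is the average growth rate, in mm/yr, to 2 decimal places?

Adjusted count: 24 − 3 + 2 = 23 cementum annuli.
Mean rate = 4.1 mm / 23 years ≈ 0.18 mm/yr.

0.18 mm/yr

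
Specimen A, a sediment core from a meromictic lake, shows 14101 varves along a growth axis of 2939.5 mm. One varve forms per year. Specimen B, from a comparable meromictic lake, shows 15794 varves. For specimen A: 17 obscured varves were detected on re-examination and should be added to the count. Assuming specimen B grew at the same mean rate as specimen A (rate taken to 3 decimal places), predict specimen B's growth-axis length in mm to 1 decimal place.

Specimen A: true varve count = 14101 + 17 = 14118.
A: 2939.5 mm over 14118 years gives 2939.5 / 14118 ≈ 0.208 mm/yr.
For B, 0.208 mm/year × 15794 years = 3285.2 mm.

3285.2 mm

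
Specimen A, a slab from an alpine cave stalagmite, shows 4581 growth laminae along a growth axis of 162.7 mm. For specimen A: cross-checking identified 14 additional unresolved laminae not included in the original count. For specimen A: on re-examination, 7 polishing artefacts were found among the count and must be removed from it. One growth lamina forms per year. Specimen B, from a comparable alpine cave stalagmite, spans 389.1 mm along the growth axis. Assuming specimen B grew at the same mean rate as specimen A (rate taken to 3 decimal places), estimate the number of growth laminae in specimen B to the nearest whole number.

Specimen A: true growth lamina count = 4581 − 7 + 14 = 4588.
A: Mean rate = 162.7 mm / 4588 years ≈ 0.035 mm/year.
B spans 389.1 / 0.035 = 11117.14 years ≈ 11117 growth laminae.

11117 growth laminae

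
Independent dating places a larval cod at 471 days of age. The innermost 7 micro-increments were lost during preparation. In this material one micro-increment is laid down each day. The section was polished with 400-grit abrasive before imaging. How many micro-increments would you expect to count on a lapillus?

One micro-increment per day gives 471 micro-increments over 471 days.
471 − 7 missed = 464 micro-increments expected in the prepared section.

464 micro-increments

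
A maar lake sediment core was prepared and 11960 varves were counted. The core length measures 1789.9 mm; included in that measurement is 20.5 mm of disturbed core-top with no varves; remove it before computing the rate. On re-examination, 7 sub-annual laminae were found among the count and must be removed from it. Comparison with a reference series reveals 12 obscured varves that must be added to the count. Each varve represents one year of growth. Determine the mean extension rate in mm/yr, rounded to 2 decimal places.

After corrections the count is 11960 − 7 + 12 = 11965 varves.
Removing the 20.5 mm offcut leaves 1789.9 − 20.5 = 1769.4 mm.
Extension rate ≈ 1769.4 / 11965 = 0.15 mm/yr.

0.15 mm/yr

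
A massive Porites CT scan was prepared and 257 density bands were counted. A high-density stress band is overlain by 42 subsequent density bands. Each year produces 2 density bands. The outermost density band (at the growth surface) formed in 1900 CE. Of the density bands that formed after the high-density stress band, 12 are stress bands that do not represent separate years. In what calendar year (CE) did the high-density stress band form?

1885 CE

42 density bands post-date the high-density stress band.
Excluding 12 false density bands: 42 − 12 = 30.
Dividing by 2 density bands per year: 30 / 2 = 15 years.
The density band at the growth surface is 1900 CE, so the high-density stress band dates to 1900 − 15 = 1885 CE.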